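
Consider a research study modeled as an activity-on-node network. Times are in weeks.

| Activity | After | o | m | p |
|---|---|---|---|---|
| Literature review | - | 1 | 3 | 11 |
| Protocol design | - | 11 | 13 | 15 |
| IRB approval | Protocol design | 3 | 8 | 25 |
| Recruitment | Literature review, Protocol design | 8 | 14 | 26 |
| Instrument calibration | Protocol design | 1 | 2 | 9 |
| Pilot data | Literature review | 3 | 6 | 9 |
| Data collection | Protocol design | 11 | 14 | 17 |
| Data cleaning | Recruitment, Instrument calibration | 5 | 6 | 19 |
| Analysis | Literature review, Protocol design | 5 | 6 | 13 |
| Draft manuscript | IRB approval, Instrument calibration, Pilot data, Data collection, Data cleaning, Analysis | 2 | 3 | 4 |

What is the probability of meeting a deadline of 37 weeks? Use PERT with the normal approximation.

0.303

te_Literature review = (1 + 4·3 + 11)/6 = 24/6 = 4; σ²_Literature review = ((11−1)/6)² = 2.778
te_Protocol design = (11 + 4·13 + 15)/6 = 78/6 = 13; σ²_Protocol design = ((15−11)/6)² = 0.444
te_IRB approval = (3 + 4·8 + 25)/6 = 60/6 = 10; σ²_IRB approval = ((25−3)/6)² = 13.444
te_Recruitment = (8 + 4·14 + 26)/6 = 90/6 = 15; σ²_Recruitment = ((26−8)/6)² = 9.000
te_Instrument calibration = (1 + 4·2 + 9)/6 = 18/6 = 3; σ²_Instrument calibration = ((9−1)/6)² = 1.778
te_Pilot data = (3 + 4·6 + 9)/6 = 36/6 = 6; σ²_Pilot data = ((9−3)/6)² = 1.000
te_Data collection = (11 + 4·14 + 17)/6 = 84/6 = 14; σ²_Data collection = ((17−11)/6)² = 1.000
te_Data cleaning = (5 + 4·6 + 19)/6 = 48/6 = 8; σ²_Data cleaning = ((19−5)/6)² = 5.444
te_Analysis = (5 + 4·6 + 13)/6 = 42/6 = 7; σ²_Analysis = ((13−5)/6)² = 1.778
te_Draft manuscript = (2 + 4·3 + 4)/6 = 18/6 = 3; σ²_Draft manuscript = ((4−2)/6)² = 0.111

Forward pass:
ES_Literature review = 0; EF_Literature review = 4
ES_Protocol design = 0; EF_Protocol design = 13
ES_IRB approval = 13; EF_IRB approval = 13+10 = 23
ES_Recruitment = max(EF_Literature review=4, EF_Protocol design=13) = 13; EF_Recruitment = 13+15 = 28
ES_Instrument calibration = 13; EF_Instrument calibration = 13+3 = 16
ES_Pilot data = 4; EF_Pilot data = 4+6 = 10
ES_Data collection = 13; EF_Data collection = 13+14 = 27
ES_Data cleaning = max(EF_Recruitment=28, EF_Instrument calibration=16) = 28; EF_Data cleaning = 28+8 = 36
ES_Analysis = max(EF_Literature review=4, EF_Protocol design=13) = 13; EF_Analysis = 13+7 = 20
ES_Draft manuscript = max(EF_IRB approval=23, EF_Instrument calibration=16, EF_Pilot data=10, EF_Data collection=27, EF_Data cleaning=36, EF_Analysis=20) = 36; EF_Draft manuscript = 36+3 = 39
Expected project duration μ = 39 weeks. Critical path: Protocol design → Recruitment → Data cleaning → Draft manuscript.

Variance along critical path = 0.444 + 9.000 + 5.444 + 0.111 = 15.000; σ = √15.000 = 3.873 weeks.
Z = (37 − 39) / 3.873 = -0.516
P(T ≤ 37) = Φ(-0.516) ≈ 0.303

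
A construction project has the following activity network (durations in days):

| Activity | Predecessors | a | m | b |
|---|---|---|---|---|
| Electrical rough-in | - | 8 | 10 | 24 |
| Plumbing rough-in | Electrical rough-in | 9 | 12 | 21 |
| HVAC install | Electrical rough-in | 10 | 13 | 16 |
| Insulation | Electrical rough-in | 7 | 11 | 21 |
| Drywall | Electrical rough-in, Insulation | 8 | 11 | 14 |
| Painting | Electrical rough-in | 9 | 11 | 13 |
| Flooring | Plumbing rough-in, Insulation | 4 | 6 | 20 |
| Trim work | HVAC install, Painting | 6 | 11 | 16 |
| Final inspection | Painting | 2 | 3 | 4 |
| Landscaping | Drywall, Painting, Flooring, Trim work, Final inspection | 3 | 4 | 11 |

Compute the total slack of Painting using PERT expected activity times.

2 days

te_Electrical rough-in = (8 + 4·10 + 24)/6 = 72/6 = 12
te_Plumbing rough-in = (9 + 4·12 + 21)/6 = 78/6 = 13
te_HVAC install = (10 + 4·13 + 16)/6 = 78/6 = 13
te_Insulation = (7 + 4·11 + 21)/6 = 72/6 = 12
te_Drywall = (8 + 4·11 + 14)/6 = 66/6 = 11
te_Painting = (9 + 4·11 + 13)/6 = 66/6 = 11
te_Flooring = (4 + 4·6 + 20)/6 = 48/6 = 8
te_Trim work = (6 + 4·11 + 16)/6 = 66/6 = 11
te_Final inspection = (2 + 4·3 + 4)/6 = 18/6 = 3
te_Landscaping = (3 + 4·4 + 11)/6 = 30/6 = 5

Forward pass:
ES_Electrical rough-in = 0; EF_Electrical rough-in = 12
ES_Plumbing rough-in = 12; EF_Plumbing rough-in = 12+13 = 25
ES_HVAC install = 12; EF_HVAC install = 12+13 = 25
ES_Insulation = 12; EF_Insulation = 12+12 = 24
ES_Drywall = max(EF_Electrical rough-in=12, EF_Insulation=24) = 24; EF_Drywall = 24+11 = 35
ES_Painting = 12; EF_Painting = 12+11 = 23
ES_Flooring = max(EF_Plumbing rough-in=25, EF_Insulation=24) = 25; EF_Flooring = 25+8 = 33
ES_Trim work = max(EF_HVAC install=25, EF_Painting=23) = 25; EF_Trim work = 25+11 = 36
ES_Final inspection = 23; EF_Final inspection = 23+3 = 26
ES_Landscaping = max(EF_Drywall=35, EF_Painting=23, EF_Flooring=33, EF_Trim work=36, EF_Final inspection=26) = 36; EF_Landscaping = 36+5 = 41
Expected project duration μ = 41 days. Critical path: Electrical rough-in → HVAC install → Trim work → Landscaping.

Backward pass:
LF_Landscaping = 41; LS_Landscaping = 41−5 = 36
LF_Final inspection = LS_Landscaping = 36; LS_Final inspection = 36−3 = 33
LF_Trim work = LS_Landscaping = 36; LS_Trim work = 36−11 = 25
LF_Flooring = LS_Landscaping = 36; LS_Flooring = 36−8 = 28
LF_Painting = min(LS_Trim work=25, LS_Final inspection=33, LS_Landscaping=36) = 25; LS_Painting = 25−11 = 14
LF_Drywall = LS_Landscaping = 36; LS_Drywall = 36−11 = 25
LF_Insulation = min(LS_Drywall=25, LS_Flooring=28) = 25; LS_Insulation = 25−12 = 13
LF_HVAC install = LS_Trim work = 25; LS_HVAC install = 25−13 = 12
LF_Plumbing rough-in = LS_Flooring = 28; LS_Plumbing rough-in = 28−13 = 15
LF_Electrical rough-in = min(LS_Plumbing rough-in=15, LS_HVAC install=12, LS_Insulation=13, LS_Drywall=25, LS_Painting=14) = 12; LS_Electrical rough-in = 12−12 = 0
Slack_Painting = LS_Painting − ES_Painting = 14 − 12 = 2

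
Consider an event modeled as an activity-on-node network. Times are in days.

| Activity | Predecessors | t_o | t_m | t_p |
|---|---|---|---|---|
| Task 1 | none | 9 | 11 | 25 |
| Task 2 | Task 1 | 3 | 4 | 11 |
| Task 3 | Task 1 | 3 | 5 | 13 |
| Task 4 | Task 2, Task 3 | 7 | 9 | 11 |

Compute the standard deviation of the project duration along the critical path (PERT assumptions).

3.21 days

te_Task 1 = (9 + 4·11 + 25)/6 = 78/6 = 13; σ²_Task 1 = ((25−9)/6)² = 7.111
te_Task 2 = (3 + 4·4 + 11)/6 = 30/6 = 5; σ²_Task 2 = ((11−3)/6)² = 1.778
te_Task 3 = (3 + 4·5 + 13)/6 = 36/6 = 6; σ²_Task 3 = ((13−3)/6)² = 2.778
te_Task 4 = (7 + 4·9 + 11)/6 = 54/6 = 9; σ²_Task 4 = ((11−7)/6)² = 0.444

Forward pass:
ES_Task 1 = 0; EF_Task 1 = 13
ES_Task 2 = 13; EF_Task 2 = 13+5 = 18
ES_Task 3 = 13; EF_Task 3 = 13+6 = 19
ES_Task 4 = max(EF_Task 2=18, EF_Task 3=19) = 19; EF_Task 4 = 19+9 = 28
Expected project duration μ = 28 days. Critical path: Task 1 → Task 3 → Task 4.

Variance along critical path = 7.111 + 2.778 + 0.444 = 10.333
σ = √10.333 = 3.215 days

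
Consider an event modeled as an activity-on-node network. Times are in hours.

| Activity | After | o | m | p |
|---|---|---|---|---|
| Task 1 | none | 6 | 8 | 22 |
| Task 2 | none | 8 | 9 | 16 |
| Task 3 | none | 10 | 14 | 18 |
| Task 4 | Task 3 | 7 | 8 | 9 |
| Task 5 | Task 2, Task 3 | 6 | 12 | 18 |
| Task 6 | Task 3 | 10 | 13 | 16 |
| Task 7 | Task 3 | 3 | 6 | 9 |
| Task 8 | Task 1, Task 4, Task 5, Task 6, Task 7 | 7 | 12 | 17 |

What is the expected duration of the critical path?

te_Task 1 = (6 + 4·8 + 22)/6 = 60/6 = 10
te_Task 2 = (8 + 4·9 + 16)/6 = 60/6 = 10
te_Task 3 = (10 + 4·14 + 18)/6 = 84/6 = 14
te_Task 4 = (7 + 4·8 + 9)/6 = 48/6 = 8
te_Task 5 = (6 + 4·12 + 18)/6 = 72/6 = 12
te_Task 6 = (10 + 4·13 + 16)/6 = 78/6 = 13
te_Task 7 = (3 + 4·6 + 9)/6 = 36/6 = 6
te_Task 8 = (7 + 4·12 + 17)/6 = 72/6 = 12

Forward pass:
ES_Task 1 = 0; EF_Task 1 = 10
ES_Task 2 = 0; EF_Task 2 = 10
ES_Task 3 = 0; EF_Task 3 = 14
ES_Task 4 = 14; EF_Task 4 = 14+8 = 22
ES_Task 5 = max(EF_Task 2=10, EF_Task 3=14) = 14; EF_Task 5 = 14+12 = 26
ES_Task 6 = 14; EF_Task 6 = 14+13 = 27
ES_Task 7 = 14; EF_Task 7 = 14+6 = 20
ES_Task 8 = max(EF_Task 1=10, EF_Task 4=22, EF_Task 5=26, EF_Task 6=27, EF_Task 7=20) = 27; EF_Task 8 = 27+12 = 39
Expected project duration μ = 39 hours. Critical path: Task 3 → Task 6 → Task 8.

39 hours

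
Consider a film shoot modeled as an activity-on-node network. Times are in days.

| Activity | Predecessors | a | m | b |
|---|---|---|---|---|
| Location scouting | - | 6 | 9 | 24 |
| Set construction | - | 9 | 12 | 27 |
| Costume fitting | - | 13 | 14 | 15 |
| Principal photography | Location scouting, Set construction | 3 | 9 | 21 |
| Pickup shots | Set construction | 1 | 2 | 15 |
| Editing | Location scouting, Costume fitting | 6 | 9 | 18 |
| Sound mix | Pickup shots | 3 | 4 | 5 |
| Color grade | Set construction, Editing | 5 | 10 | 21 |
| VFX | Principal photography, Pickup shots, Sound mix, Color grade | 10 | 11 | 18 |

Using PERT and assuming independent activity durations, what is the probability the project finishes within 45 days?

te_Location scouting = (6 + 4·9 + 24)/6 = 66/6 = 11; σ²_Location scouting = ((24−6)/6)² = 9.000
te_Set construction = (9 + 4·12 + 27)/6 = 84/6 = 14; σ²_Set construction = ((27−9)/6)² = 9.000
te_Costume fitting = (13 + 4·14 + 15)/6 = 84/6 = 14; σ²_Costume fitting = ((15−13)/6)² = 0.111
te_Principal photography = (3 + 4·9 + 21)/6 = 60/6 = 10; σ²_Principal photography = ((21−3)/6)² = 9.000
te_Pickup shots = (1 + 4·2 + 15)/6 = 24/6 = 4; σ²_Pickup shots = ((15−1)/6)² = 5.444
te_Editing = (6 + 4·9 + 18)/6 = 60/6 = 10; σ²_Editing = ((18−6)/6)² = 4.000
te_Sound mix = (3 + 4·4 + 5)/6 = 24/6 = 4; σ²_Sound mix = ((5−3)/6)² = 0.111
te_Color grade = (5 + 4·10 + 21)/6 = 66/6 = 11; σ²_Color grade = ((21−5)/6)² = 7.111
te_VFX = (10 + 4·11 + 18)/6 = 72/6 = 12; σ²_VFX = ((18−10)/6)² = 1.778

Forward pass:
ES_Location scouting = 0; EF_Location scouting = 11
ES_Set construction = 0; EF_Set construction = 14
ES_Costume fitting = 0; EF_Costume fitting = 14
ES_Principal photography = max(EF_Location scouting=11, EF_Set construction=14) = 14; EF_Principal photography = 14+10 = 24
ES_Pickup shots = 14; EF_Pickup shots = 14+4 = 18
ES_Editing = max(EF_Location scouting=11, EF_Costume fitting=14) = 14; EF_Editing = 14+10 = 24
ES_Sound mix = 18; EF_Sound mix = 18+4 = 22
ES_Color grade = max(EF_Set construction=14, EF_Editing=24) = 24; EF_Color grade = 24+11 = 35
ES_VFX = max(EF_Principal photography=24, EF_Pickup shots=18, EF_Sound mix=22, EF_Color grade=35) = 35; EF_VFX = 35+12 = 47
Expected project duration μ = 47 days. Critical path: Costume fitting → Editing → Color grade → VFX.

Variance along critical path = 0.111 + 4.000 + 7.111 + 1.778 = 13.000; σ = √13.000 = 3.606 days.
Z = (45 − 47) / 3.606 = -0.555
P(T ≤ 45) = Φ(-0.555) ≈ 0.290

0.290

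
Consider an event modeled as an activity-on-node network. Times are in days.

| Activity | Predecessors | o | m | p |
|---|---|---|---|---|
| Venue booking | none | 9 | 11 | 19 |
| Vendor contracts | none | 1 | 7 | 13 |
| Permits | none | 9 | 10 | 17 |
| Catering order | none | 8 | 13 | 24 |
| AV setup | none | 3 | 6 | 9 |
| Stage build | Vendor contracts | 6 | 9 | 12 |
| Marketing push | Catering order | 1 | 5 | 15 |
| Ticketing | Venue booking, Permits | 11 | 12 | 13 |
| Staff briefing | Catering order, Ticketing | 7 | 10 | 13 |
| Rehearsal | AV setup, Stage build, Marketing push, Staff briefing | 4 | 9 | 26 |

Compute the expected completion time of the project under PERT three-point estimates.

45 days

te_Venue booking = (9 + 4·11 + 19)/6 = 72/6 = 12
te_Vendor contracts = (1 + 4·7 + 13)/6 = 42/6 = 7
te_Permits = (9 + 4·10 + 17)/6 = 66/6 = 11
te_Catering order = (8 + 4·13 + 24)/6 = 84/6 = 14
te_AV setup = (3 + 4·6 + 9)/6 = 36/6 = 6
te_Stage build = (6 + 4·9 + 12)/6 = 54/6 = 9
te_Marketing push = (1 + 4·5 + 15)/6 = 36/6 = 6
te_Ticketing = (11 + 4·12 + 13)/6 = 72/6 = 12
te_Staff briefing = (7 + 4·10 + 13)/6 = 60/6 = 10
te_Rehearsal = (4 + 4·9 + 26)/6 = 66/6 = 11

Forward pass:
ES_Venue booking = 0; EF_Venue booking = 12
ES_Vendor contracts = 0; EF_Vendor contracts = 7
ES_Permits = 0; EF_Permits = 11
ES_Catering order = 0; EF_Catering order = 14
ES_AV setup = 0; EF_AV setup = 6
ES_Stage build = 7; EF_Stage build = 7+9 = 16
ES_Marketing push = 14; EF_Marketing push = 14+6 = 20
ES_Ticketing = max(EF_Venue booking=12, EF_Permits=11) = 12; EF_Ticketing = 12+12 = 24
ES_Staff briefing = max(EF_Catering order=14, EF_Ticketing=24) = 24; EF_Staff briefing = 24+10 = 34
ES_Rehearsal = max(EF_AV setup=6, EF_Stage build=16, EF_Marketing push=20, EF_Staff briefing=34) = 34; EF_Rehearsal = 34+11 = 45
Expected project duration μ = 45 days. Critical path: Venue booking → Ticketing → Staff briefing → Rehearsal.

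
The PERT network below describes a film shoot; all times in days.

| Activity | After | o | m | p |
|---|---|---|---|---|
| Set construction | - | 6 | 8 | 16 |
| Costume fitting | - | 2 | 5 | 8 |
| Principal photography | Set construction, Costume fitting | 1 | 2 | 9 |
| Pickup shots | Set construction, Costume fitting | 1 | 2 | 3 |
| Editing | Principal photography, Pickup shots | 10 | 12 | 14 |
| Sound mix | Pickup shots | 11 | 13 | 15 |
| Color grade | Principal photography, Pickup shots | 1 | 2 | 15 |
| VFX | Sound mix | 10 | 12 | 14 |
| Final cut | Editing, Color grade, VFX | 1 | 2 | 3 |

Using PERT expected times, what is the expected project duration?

te_Set construction = (6 + 4·8 + 16)/6 = 54/6 = 9
te_Costume fitting = (2 + 4·5 + 8)/6 = 30/6 = 5
te_Principal photography = (1 + 4·2 + 9)/6 = 18/6 = 3
te_Pickup shots = (1 + 4·2 + 3)/6 = 12/6 = 2
te_Editing = (10 + 4·12 + 14)/6 = 72/6 = 12
te_Sound mix = (11 + 4·13 + 15)/6 = 78/6 = 13
te_Color grade = (1 + 4·2 + 15)/6 = 24/6 = 4
te_VFX = (10 + 4·12 + 14)/6 = 72/6 = 12
te_Final cut = (1 + 4·2 + 3)/6 = 12/6 = 2

Forward pass:
ES_Set construction = 0; EF_Set construction = 9
ES_Costume fitting = 0; EF_Costume fitting = 5
ES_Principal photography = max(EF_Set construction=9, EF_Costume fitting=5) = 9; EF_Principal photography = 9+3 = 12
ES_Pickup shots = max(EF_Set construction=9, EF_Costume fitting=5) = 9; EF_Pickup shots = 9+2 = 11
ES_Editing = max(EF_Principal photography=12, EF_Pickup shots=11) = 12; EF_Editing = 12+12 = 24
ES_Sound mix = 11; EF_Sound mix = 11+13 = 24
ES_Color grade = max(EF_Principal photography=12, EF_Pickup shots=11) = 12; EF_Color grade = 12+4 = 16
ES_VFX = 24; EF_VFX = 24+12 = 36
ES_Final cut = max(EF_Editing=24, EF_Color grade=16, EF_VFX=36) = 36; EF_Final cut = 36+2 = 38
Expected project duration μ = 38 days. Critical path: Set construction → Pickup shots → Sound mix → VFX → Final cut.

38 days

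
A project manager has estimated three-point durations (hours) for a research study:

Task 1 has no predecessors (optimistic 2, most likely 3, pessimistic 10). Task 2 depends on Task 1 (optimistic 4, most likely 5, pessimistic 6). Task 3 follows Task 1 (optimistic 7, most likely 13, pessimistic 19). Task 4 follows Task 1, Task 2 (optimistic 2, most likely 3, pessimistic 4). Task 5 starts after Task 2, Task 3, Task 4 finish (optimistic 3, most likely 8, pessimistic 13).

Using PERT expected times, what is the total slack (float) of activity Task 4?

5 hours

te_Task 1 = (2 + 4·3 + 10)/6 = 24/6 = 4
te_Task 2 = (4 + 4·5 + 6)/6 = 30/6 = 5
te_Task 3 = (7 + 4·13 + 19)/6 = 78/6 = 13
te_Task 4 = (2 + 4·3 + 4)/6 = 18/6 = 3
te_Task 5 = (3 + 4·8 + 13)/6 = 48/6 = 8

Forward pass:
ES_Task 1 = 0; EF_Task 1 = 4
ES_Task 2 = 4; EF_Task 2 = 4+5 = 9
ES_Task 3 = 4; EF_Task 3 = 4+13 = 17
ES_Task 4 = max(EF_Task 1=4, EF_Task 2=9) = 9; EF_Task 4 = 9+3 = 12
ES_Task 5 = max(EF_Task 2=9, EF_Task 3=17, EF_Task 4=12) = 17; EF_Task 5 = 17+8 = 25
Expected project duration μ = 25 hours. Critical path: Task 1 → Task 3 → Task 5.

Backward pass:
LF_Task 5 = 25; LS_Task 5 = 25−8 = 17
LF_Task 4 = LS_Task 5 = 17; LS_Task 4 = 17−3 = 14
LF_Task 3 = LS_Task 5 = 17; LS_Task 3 = 17−13 = 4
LF_Task 2 = min(LS_Task 4=14, LS_Task 5=17) = 14; LS_Task 2 = 14−5 = 9
LF_Task 1 = min(LS_Task 2=9, LS_Task 3=4, LS_Task 4=14) = 4; LS_Task 1 = 4−4 = 0
Slack_Task 4 = LS_Task 4 − ES_Task 4 = 14 − 9 = 5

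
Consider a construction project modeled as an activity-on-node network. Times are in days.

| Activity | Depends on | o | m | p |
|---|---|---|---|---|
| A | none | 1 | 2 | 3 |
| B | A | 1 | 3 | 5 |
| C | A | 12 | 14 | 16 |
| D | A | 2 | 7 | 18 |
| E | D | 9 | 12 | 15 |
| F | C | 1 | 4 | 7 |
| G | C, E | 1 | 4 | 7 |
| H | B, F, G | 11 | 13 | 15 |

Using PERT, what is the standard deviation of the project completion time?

te_A = (1 + 4·2 + 3)/6 = 12/6 = 2; σ²_A = ((3−1)/6)² = 0.111
te_B = (1 + 4·3 + 5)/6 = 18/6 = 3; σ²_B = ((5−1)/6)² = 0.444
te_C = (12 + 4·14 + 16)/6 = 84/6 = 14; σ²_C = ((16−12)/6)² = 0.444
te_D = (2 + 4·7 + 18)/6 = 48/6 = 8; σ²_D = ((18−2)/6)² = 7.111
te_E = (9 + 4·12 + 15)/6 = 72/6 = 12; σ²_E = ((15−9)/6)² = 1.000
te_F = (1 + 4·4 + 7)/6 = 24/6 = 4; σ²_F = ((7−1)/6)² = 1.000
te_G = (1 + 4·4 + 7)/6 = 24/6 = 4; σ²_G = ((7−1)/6)² = 1.000
te_H = (11 + 4·13 + 15)/6 = 78/6 = 13; σ²_H = ((15−11)/6)² = 0.444

Forward pass:
ES_A = 0; EF_A = 2
ES_B = 2; EF_B = 2+3 = 5
ES_C = 2; EF_C = 2+14 = 16
ES_D = 2; EF_D = 2+8 = 10
ES_E = 10; EF_E = 10+12 = 22
ES_F = 16; EF_F = 16+4 = 20
ES_G = max(EF_C=16, EF_E=22) = 22; EF_G = 22+4 = 26
ES_H = max(EF_B=5, EF_F=20, EF_G=26) = 26; EF_H = 26+13 = 39
Expected project duration μ = 39 days. Critical path: A → D → E → G → H.

Variance along critical path = 0.111 + 7.111 + 1.000 + 1.000 + 0.444 = 9.667
σ = √9.667 = 3.109 days

3.11 days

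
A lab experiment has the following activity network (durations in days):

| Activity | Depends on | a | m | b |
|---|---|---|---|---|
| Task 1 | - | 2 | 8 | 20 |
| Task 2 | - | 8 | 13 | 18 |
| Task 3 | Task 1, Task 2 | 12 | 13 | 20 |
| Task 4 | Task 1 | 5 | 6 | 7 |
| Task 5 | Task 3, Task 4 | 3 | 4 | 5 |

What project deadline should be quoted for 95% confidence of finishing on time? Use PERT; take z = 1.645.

34.6 days

te_Task 1 = (2 + 4·8 + 20)/6 = 54/6 = 9; σ²_Task 1 = ((20−2)/6)² = 9.000
te_Task 2 = (8 + 4·13 + 18)/6 = 78/6 = 13; σ²_Task 2 = ((18−8)/6)² = 2.778
te_Task 3 = (12 + 4·13 + 20)/6 = 84/6 = 14; σ²_Task 3 = ((20−12)/6)² = 1.778
te_Task 4 = (5 + 4·6 + 7)/6 = 36/6 = 6; σ²_Task 4 = ((7−5)/6)² = 0.111
te_Task 5 = (3 + 4·4 + 5)/6 = 24/6 = 4; σ²_Task 5 = ((5−3)/6)² = 0.111

Forward pass:
ES_Task 1 = 0; EF_Task 1 = 9
ES_Task 2 = 0; EF_Task 2 = 13
ES_Task 3 = max(EF_Task 1=9, EF_Task 2=13) = 13; EF_Task 3 = 13+14 = 27
ES_Task 4 = 9; EF_Task 4 = 9+6 = 15
ES_Task 5 = max(EF_Task 3=27, EF_Task 4=15) = 27; EF_Task 5 = 27+4 = 31
Expected project duration μ = 31 days. Critical path: Task 2 → Task 3 → Task 5.

Variance along critical path = 2.778 + 1.778 + 0.111 = 4.667; σ = 2.160 days.
D = μ + z·σ = 31 + 1.645·2.160 = 34.6 days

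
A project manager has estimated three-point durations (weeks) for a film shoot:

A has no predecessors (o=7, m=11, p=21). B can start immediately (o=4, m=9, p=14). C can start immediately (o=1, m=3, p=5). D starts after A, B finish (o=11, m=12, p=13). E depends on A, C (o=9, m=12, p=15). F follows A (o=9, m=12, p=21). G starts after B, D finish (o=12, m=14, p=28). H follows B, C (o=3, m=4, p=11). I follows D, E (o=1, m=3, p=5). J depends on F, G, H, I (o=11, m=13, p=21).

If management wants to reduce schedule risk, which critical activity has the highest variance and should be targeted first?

G

te_A = (7 + 4·11 + 21)/6 = 72/6 = 12; σ²_A = ((21−7)/6)² = 5.444
te_B = (4 + 4·9 + 14)/6 = 54/6 = 9; σ²_B = ((14−4)/6)² = 2.778
te_C = (1 + 4·3 + 5)/6 = 18/6 = 3; σ²_C = ((5−1)/6)² = 0.444
te_D = (11 + 4·12 + 13)/6 = 72/6 = 12; σ²_D = ((13−11)/6)² = 0.111
te_E = (9 + 4·12 + 15)/6 = 72/6 = 12; σ²_E = ((15−9)/6)² = 1.000
te_F = (9 + 4·12 + 21)/6 = 78/6 = 13; σ²_F = ((21−9)/6)² = 4.000
te_G = (12 + 4·14 + 28)/6 = 96/6 = 16; σ²_G = ((28−12)/6)² = 7.111
te_H = (3 + 4·4 + 11)/6 = 30/6 = 5; σ²_H = ((11−3)/6)² = 1.778
te_I = (1 + 4·3 + 5)/6 = 18/6 = 3; σ²_I = ((5−1)/6)² = 0.444
te_J = (11 + 4·13 + 21)/6 = 84/6 = 14; σ²_J = ((21−11)/6)² = 2.778

Forward pass:
ES_A = 0; EF_A = 12
ES_B = 0; EF_B = 9
ES_C = 0; EF_C = 3
ES_D = max(EF_A=12, EF_B=9) = 12; EF_D = 12+12 = 24
ES_E = max(EF_A=12, EF_C=3) = 12; EF_E = 12+12 = 24
ES_F = 12; EF_F = 12+13 = 25
ES_G = max(EF_B=9, EF_D=24) = 24; EF_G = 24+16 = 40
ES_H = max(EF_B=9, EF_C=3) = 9; EF_H = 9+5 = 14
ES_I = max(EF_D=24, EF_E=24) = 24; EF_I = 24+3 = 27
ES_J = max(EF_F=25, EF_G=40, EF_H=14, EF_I=27) = 40; EF_J = 40+14 = 54
Expected project duration μ = 54 weeks. Critical path: A → D → G → J.

Variances on critical path: σ²_A=5.444, σ²_D=0.111, σ²_G=7.111, σ²_J=2.778.
Largest is σ²_G = 7.111.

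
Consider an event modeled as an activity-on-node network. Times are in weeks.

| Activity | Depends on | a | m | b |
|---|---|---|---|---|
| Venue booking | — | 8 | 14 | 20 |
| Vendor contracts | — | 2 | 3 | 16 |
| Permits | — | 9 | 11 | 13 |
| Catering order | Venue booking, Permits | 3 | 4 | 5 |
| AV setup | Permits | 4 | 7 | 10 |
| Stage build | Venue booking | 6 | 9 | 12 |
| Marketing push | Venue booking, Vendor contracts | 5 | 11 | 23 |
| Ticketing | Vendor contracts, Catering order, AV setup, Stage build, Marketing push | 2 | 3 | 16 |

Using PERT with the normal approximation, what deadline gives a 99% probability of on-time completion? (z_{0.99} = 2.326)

41.0 weeks

te_Venue booking = (8 + 4·14 + 20)/6 = 84/6 = 14; σ²_Venue booking = ((20−8)/6)² = 4.000
te_Vendor contracts = (2 + 4·3 + 16)/6 = 30/6 = 5; σ²_Vendor contracts = ((16−2)/6)² = 5.444
te_Permits = (9 + 4·11 + 13)/6 = 66/6 = 11; σ²_Permits = ((13−9)/6)² = 0.444
te_Catering order = (3 + 4·4 + 5)/6 = 24/6 = 4; σ²_Catering order = ((5−3)/6)² = 0.111
te_AV setup = (4 + 4·7 + 10)/6 = 42/6 = 7; σ²_AV setup = ((10−4)/6)² = 1.000
te_Stage build = (6 + 4·9 + 12)/6 = 54/6 = 9; σ²_Stage build = ((12−6)/6)² = 1.000
te_Marketing push = (5 + 4·11 + 23)/6 = 72/6 = 12; σ²_Marketing push = ((23−5)/6)² = 9.000
te_Ticketing = (2 + 4·3 + 16)/6 = 30/6 = 5; σ²_Ticketing = ((16−2)/6)² = 5.444

Forward pass:
ES_Venue booking = 0; EF_Venue booking = 14
ES_Vendor contracts = 0; EF_Vendor contracts = 5
ES_Permits = 0; EF_Permits = 11
ES_Catering order = max(EF_Venue booking=14, EF_Permits=11) = 14; EF_Catering order = 14+4 = 18
ES_AV setup = 11; EF_AV setup = 11+7 = 18
ES_Stage build = 14; EF_Stage build = 14+9 = 23
ES_Marketing push = max(EF_Venue booking=14, EF_Vendor contracts=5) = 14; EF_Marketing push = 14+12 = 26
ES_Ticketing = max(EF_Vendor contracts=5, EF_Catering order=18, EF_AV setup=18, EF_Stage build=23, EF_Marketing push=26) = 26; EF_Ticketing = 26+5 = 31
Expected project duration μ = 31 weeks. Critical path: Venue booking → Marketing push → Ticketing.

Variance along critical path = 4.000 + 9.000 + 5.444 = 18.444; σ = 4.295 weeks.
D = μ + z·σ = 31 + 2.326·4.295 = 41.0 weeks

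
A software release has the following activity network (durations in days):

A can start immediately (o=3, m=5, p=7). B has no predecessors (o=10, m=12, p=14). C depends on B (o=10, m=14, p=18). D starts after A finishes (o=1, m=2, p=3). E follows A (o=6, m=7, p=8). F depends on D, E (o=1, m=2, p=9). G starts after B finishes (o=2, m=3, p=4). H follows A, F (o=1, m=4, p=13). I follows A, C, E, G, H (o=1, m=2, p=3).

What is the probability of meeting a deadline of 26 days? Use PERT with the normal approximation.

te_A = (3 + 4·5 + 7)/6 = 30/6 = 5; σ²_A = ((7−3)/6)² = 0.444
te_B = (10 + 4·12 + 14)/6 = 72/6 = 12; σ²_B = ((14−10)/6)² = 0.444
te_C = (10 + 4·14 + 18)/6 = 84/6 = 14; σ²_C = ((18−10)/6)² = 1.778
te_D = (1 + 4·2 + 3)/6 = 12/6 = 2; σ²_D = ((3−1)/6)² = 0.111
te_E = (6 + 4·7 + 8)/6 = 42/6 = 7; σ²_E = ((8−6)/6)² = 0.111
te_F = (1 + 4·2 + 9)/6 = 18/6 = 3; σ²_F = ((9−1)/6)² = 1.778
te_G = (2 + 4·3 + 4)/6 = 18/6 = 3; σ²_G = ((4−2)/6)² = 0.111
te_H = (1 + 4·4 + 13)/6 = 30/6 = 5; σ²_H = ((13−1)/6)² = 4.000
te_I = (1 + 4·2 + 3)/6 = 12/6 = 2; σ²_I = ((3−1)/6)² = 0.111

Forward pass:
ES_A = 0; EF_A = 5
ES_B = 0; EF_B = 12
ES_C = 12; EF_C = 12+14 = 26
ES_D = 5; EF_D = 5+2 = 7
ES_E = 5; EF_E = 5+7 = 12
ES_F = max(EF_D=7, EF_E=12) = 12; EF_F = 12+3 = 15
ES_G = 12; EF_G = 12+3 = 15
ES_H = max(EF_A=5, EF_F=15) = 15; EF_H = 15+5 = 20
ES_I = max(EF_A=5, EF_C=26, EF_E=12, EF_G=15, EF_H=20) = 26; EF_I = 26+2 = 28
Expected project duration μ = 28 days. Critical path: B → C → I.

Variance along critical path = 0.444 + 1.778 + 0.111 = 2.333; σ = √2.333 = 1.528 days.
Z = (26 − 28) / 1.528 = -1.309
P(T ≤ 26) = Φ(-1.309) ≈ 0.095

0.095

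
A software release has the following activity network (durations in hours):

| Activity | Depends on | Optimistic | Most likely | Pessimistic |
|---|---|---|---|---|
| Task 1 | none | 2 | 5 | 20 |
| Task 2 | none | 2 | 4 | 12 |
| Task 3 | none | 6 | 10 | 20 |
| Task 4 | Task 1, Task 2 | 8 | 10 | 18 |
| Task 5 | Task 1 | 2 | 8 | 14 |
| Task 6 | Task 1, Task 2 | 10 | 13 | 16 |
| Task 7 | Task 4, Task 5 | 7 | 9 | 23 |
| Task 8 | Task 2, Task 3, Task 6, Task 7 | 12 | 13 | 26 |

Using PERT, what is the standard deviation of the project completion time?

4.93 hours

te_Task 1 = (2 + 4·5 + 20)/6 = 42/6 = 7; σ²_Task 1 = ((20−2)/6)² = 9.000
te_Task 2 = (2 + 4·4 + 12)/6 = 30/6 = 5; σ²_Task 2 = ((12−2)/6)² = 2.778
te_Task 3 = (6 + 4·10 + 20)/6 = 66/6 = 11; σ²_Task 3 = ((20−6)/6)² = 5.444
te_Task 4 = (8 + 4·10 + 18)/6 = 66/6 = 11; σ²_Task 4 = ((18−8)/6)² = 2.778
te_Task 5 = (2 + 4·8 + 14)/6 = 48/6 = 8; σ²_Task 5 = ((14−2)/6)² = 4.000
te_Task 6 = (10 + 4·13 + 16)/6 = 78/6 = 13; σ²_Task 6 = ((16−10)/6)² = 1.000
te_Task 7 = (7 + 4·9 + 23)/6 = 66/6 = 11; σ²_Task 7 = ((23−7)/6)² = 7.111
te_Task 8 = (12 + 4·13 + 26)/6 = 90/6 = 15; σ²_Task 8 = ((26−12)/6)² = 5.444

Forward pass:
ES_Task 1 = 0; EF_Task 1 = 7
ES_Task 2 = 0; EF_Task 2 = 5
ES_Task 3 = 0; EF_Task 3 = 11
ES_Task 4 = max(EF_Task 1=7, EF_Task 2=5) = 7; EF_Task 4 = 7+11 = 18
ES_Task 5 = 7; EF_Task 5 = 7+8 = 15
ES_Task 6 = max(EF_Task 1=7, EF_Task 2=5) = 7; EF_Task 6 = 7+13 = 20
ES_Task 7 = max(EF_Task 4=18, EF_Task 5=15) = 18; EF_Task 7 = 18+11 = 29
ES_Task 8 = max(EF_Task 2=5, EF_Task 3=11, EF_Task 6=20, EF_Task 7=29) = 29; EF_Task 8 = 29+15 = 44
Expected project duration μ = 44 hours. Critical path: Task 1 → Task 4 → Task 7 → Task 8.

Variance along critical path = 9.000 + 2.778 + 7.111 + 5.444 = 24.333
σ = √24.333 = 4.933 hours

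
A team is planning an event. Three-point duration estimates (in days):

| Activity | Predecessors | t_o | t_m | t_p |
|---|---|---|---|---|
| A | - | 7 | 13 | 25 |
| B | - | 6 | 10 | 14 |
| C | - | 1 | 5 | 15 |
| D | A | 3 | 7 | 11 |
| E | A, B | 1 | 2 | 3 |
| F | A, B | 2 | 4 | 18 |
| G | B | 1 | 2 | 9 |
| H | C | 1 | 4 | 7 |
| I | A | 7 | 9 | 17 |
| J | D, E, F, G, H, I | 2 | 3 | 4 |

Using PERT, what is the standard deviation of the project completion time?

te_A = (7 + 4·13 + 25)/6 = 84/6 = 14; σ²_A = ((25−7)/6)² = 9.000
te_B = (6 + 4·10 + 14)/6 = 60/6 = 10; σ²_B = ((14−6)/6)² = 1.778
te_C = (1 + 4·5 + 15)/6 = 36/6 = 6; σ²_C = ((15−1)/6)² = 5.444
te_D = (3 + 4·7 + 11)/6 = 42/6 = 7; σ²_D = ((11−3)/6)² = 1.778
te_E = (1 + 4·2 + 3)/6 = 12/6 = 2; σ²_E = ((3−1)/6)² = 0.111
te_F = (2 + 4·4 + 18)/6 = 36/6 = 6; σ²_F = ((18−2)/6)² = 7.111
te_G = (1 + 4·2 + 9)/6 = 18/6 = 3; σ²_G = ((9−1)/6)² = 1.778
te_H = (1 + 4·4 + 7)/6 = 24/6 = 4; σ²_H = ((7−1)/6)² = 1.000
te_I = (7 + 4·9 + 17)/6 = 60/6 = 10; σ²_I = ((17−7)/6)² = 2.778
te_J = (2 + 4·3 + 4)/6 = 18/6 = 3; σ²_J = ((4−2)/6)² = 0.111

Forward pass:
ES_A = 0; EF_A = 14
ES_B = 0; EF_B = 10
ES_C = 0; EF_C = 6
ES_D = 14; EF_D = 14+7 = 21
ES_E = max(EF_A=14, EF_B=10) = 14; EF_E = 14+2 = 16
ES_F = max(EF_A=14, EF_B=10) = 14; EF_F = 14+6 = 20
ES_G = 10; EF_G = 10+3 = 13
ES_H = 6; EF_H = 6+4 = 10
ES_I = 14; EF_I = 14+10 = 24
ES_J = max(EF_D=21, EF_E=16, EF_F=20, EF_G=13, EF_H=10, EF_I=24) = 24; EF_J = 24+3 = 27
Expected project duration μ = 27 days. Critical path: A → I → J.

Variance along critical path = 9.000 + 2.778 + 0.111 = 11.889
σ = √11.889 = 3.448 days

3.45 days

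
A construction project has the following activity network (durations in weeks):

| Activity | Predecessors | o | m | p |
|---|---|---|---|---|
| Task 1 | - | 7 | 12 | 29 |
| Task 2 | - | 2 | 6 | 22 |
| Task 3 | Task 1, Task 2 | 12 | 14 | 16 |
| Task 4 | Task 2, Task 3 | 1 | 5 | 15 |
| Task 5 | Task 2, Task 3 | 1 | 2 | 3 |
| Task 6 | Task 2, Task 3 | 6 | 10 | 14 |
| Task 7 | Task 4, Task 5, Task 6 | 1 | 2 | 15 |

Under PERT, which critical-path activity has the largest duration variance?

te_Task 1 = (7 + 4·12 + 29)/6 = 84/6 = 14; σ²_Task 1 = ((29−7)/6)² = 13.444
te_Task 2 = (2 + 4·6 + 22)/6 = 48/6 = 8; σ²_Task 2 = ((22−2)/6)² = 11.111
te_Task 3 = (12 + 4·14 + 16)/6 = 84/6 = 14; σ²_Task 3 = ((16−12)/6)² = 0.444
te_Task 4 = (1 + 4·5 + 15)/6 = 36/6 = 6; σ²_Task 4 = ((15−1)/6)² = 5.444
te_Task 5 = (1 + 4·2 + 3)/6 = 12/6 = 2; σ²_Task 5 = ((3−1)/6)² = 0.111
te_Task 6 = (6 + 4·10 + 14)/6 = 60/6 = 10; σ²_Task 6 = ((14−6)/6)² = 1.778
te_Task 7 = (1 + 4·2 + 15)/6 = 24/6 = 4; σ²_Task 7 = ((15−1)/6)² = 5.444

Forward pass:
ES_Task 1 = 0; EF_Task 1 = 14
ES_Task 2 = 0; EF_Task 2 = 8
ES_Task 3 = max(EF_Task 1=14, EF_Task 2=8) = 14; EF_Task 3 = 14+14 = 28
ES_Task 4 = max(EF_Task 2=8, EF_Task 3=28) = 28; EF_Task 4 = 28+6 = 34
ES_Task 5 = max(EF_Task 2=8, EF_Task 3=28) = 28; EF_Task 5 = 28+2 = 30
ES_Task 6 = max(EF_Task 2=8, EF_Task 3=28) = 28; EF_Task 6 = 28+10 = 38
ES_Task 7 = max(EF_Task 4=34, EF_Task 5=30, EF_Task 6=38) = 38; EF_Task 7 = 38+4 = 42
Expected project duration μ = 42 weeks. Critical path: Task 1 → Task 3 → Task 6 → Task 7.

Variances on critical path: σ²_Task 1=13.444, σ²_Task 3=0.444, σ²_Task 6=1.778, σ²_Task 7=5.444.
Largest is σ²_Task 1 = 13.444.

Task 1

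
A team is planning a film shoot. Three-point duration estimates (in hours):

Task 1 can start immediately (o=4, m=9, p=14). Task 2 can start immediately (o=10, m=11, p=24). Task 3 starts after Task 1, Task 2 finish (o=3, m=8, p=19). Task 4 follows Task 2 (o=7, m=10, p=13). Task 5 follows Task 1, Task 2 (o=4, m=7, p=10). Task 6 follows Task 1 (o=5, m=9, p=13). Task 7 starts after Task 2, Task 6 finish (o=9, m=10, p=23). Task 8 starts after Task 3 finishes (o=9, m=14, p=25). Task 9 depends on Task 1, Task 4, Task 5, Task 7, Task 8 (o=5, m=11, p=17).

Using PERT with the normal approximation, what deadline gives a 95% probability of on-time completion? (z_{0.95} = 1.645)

te_Task 1 = (4 + 4·9 + 14)/6 = 54/6 = 9; σ²_Task 1 = ((14−4)/6)² = 2.778
te_Task 2 = (10 + 4·11 + 24)/6 = 78/6 = 13; σ²_Task 2 = ((24−10)/6)² = 5.444
te_Task 3 = (3 + 4·8 + 19)/6 = 54/6 = 9; σ²_Task 3 = ((19−3)/6)² = 7.111
te_Task 4 = (7 + 4·10 + 13)/6 = 60/6 = 10; σ²_Task 4 = ((13−7)/6)² = 1.000
te_Task 5 = (4 + 4·7 + 10)/6 = 42/6 = 7; σ²_Task 5 = ((10−4)/6)² = 1.000
te_Task 6 = (5 + 4·9 + 13)/6 = 54/6 = 9; σ²_Task 6 = ((13−5)/6)² = 1.778
te_Task 7 = (9 + 4·10 + 23)/6 = 72/6 = 12; σ²_Task 7 = ((23−9)/6)² = 5.444
te_Task 8 = (9 + 4·14 + 25)/6 = 90/6 = 15; σ²_Task 8 = ((25−9)/6)² = 7.111
te_Task 9 = (5 + 4·11 + 17)/6 = 66/6 = 11; σ²_Task 9 = ((17−5)/6)² = 4.000

Forward pass:
ES_Task 1 = 0; EF_Task 1 = 9
ES_Task 2 = 0; EF_Task 2 = 13
ES_Task 3 = max(EF_Task 1=9, EF_Task 2=13) = 13; EF_Task 3 = 13+9 = 22
ES_Task 4 = 13; EF_Task 4 = 13+10 = 23
ES_Task 5 = max(EF_Task 1=9, EF_Task 2=13) = 13; EF_Task 5 = 13+7 = 20
ES_Task 6 = 9; EF_Task 6 = 9+9 = 18
ES_Task 7 = max(EF_Task 2=13, EF_Task 6=18) = 18; EF_Task 7 = 18+12 = 30
ES_Task 8 = 22; EF_Task 8 = 22+15 = 37
ES_Task 9 = max(EF_Task 1=9, EF_Task 4=23, EF_Task 5=20, EF_Task 7=30, EF_Task 8=37) = 37; EF_Task 9 = 37+11 = 48
Expected project duration μ = 48 hours. Critical path: Task 2 → Task 3 → Task 8 → Task 9.

Variance along critical path = 5.444 + 7.111 + 7.111 + 4.000 = 23.667; σ = 4.865 hours.
D = μ + z·σ = 48 + 1.645·4.865 = 56.0 hours

56.0 hours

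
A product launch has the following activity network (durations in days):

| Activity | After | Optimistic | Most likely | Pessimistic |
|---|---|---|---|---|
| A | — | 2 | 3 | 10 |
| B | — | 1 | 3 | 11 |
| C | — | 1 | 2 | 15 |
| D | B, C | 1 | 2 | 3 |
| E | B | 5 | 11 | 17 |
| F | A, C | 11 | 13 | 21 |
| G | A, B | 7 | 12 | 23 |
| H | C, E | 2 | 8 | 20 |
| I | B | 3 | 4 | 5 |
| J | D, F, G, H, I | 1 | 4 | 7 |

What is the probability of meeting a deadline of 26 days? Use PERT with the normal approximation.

0.313

te_A = (2 + 4·3 + 10)/6 = 24/6 = 4; σ²_A = ((10−2)/6)² = 1.778
te_B = (1 + 4·3 + 11)/6 = 24/6 = 4; σ²_B = ((11−1)/6)² = 2.778
te_C = (1 + 4·2 + 15)/6 = 24/6 = 4; σ²_C = ((15−1)/6)² = 5.444
te_D = (1 + 4·2 + 3)/6 = 12/6 = 2; σ²_D = ((3−1)/6)² = 0.111
te_E = (5 + 4·11 + 17)/6 = 66/6 = 11; σ²_E = ((17−5)/6)² = 4.000
te_F = (11 + 4·13 + 21)/6 = 84/6 = 14; σ²_F = ((21−11)/6)² = 2.778
te_G = (7 + 4·12 + 23)/6 = 78/6 = 13; σ²_G = ((23−7)/6)² = 7.111
te_H = (2 + 4·8 + 20)/6 = 54/6 = 9; σ²_H = ((20−2)/6)² = 9.000
te_I = (3 + 4·4 + 5)/6 = 24/6 = 4; σ²_I = ((5−3)/6)² = 0.111
te_J = (1 + 4·4 + 7)/6 = 24/6 = 4; σ²_J = ((7−1)/6)² = 1.000

Forward pass:
ES_A = 0; EF_A = 4
ES_B = 0; EF_B = 4
ES_C = 0; EF_C = 4
ES_D = max(EF_B=4, EF_C=4) = 4; EF_D = 4+2 = 6
ES_E = 4; EF_E = 4+11 = 15
ES_F = max(EF_A=4, EF_C=4) = 4; EF_F = 4+14 = 18
ES_G = max(EF_A=4, EF_B=4) = 4; EF_G = 4+13 = 17
ES_H = max(EF_C=4, EF_E=15) = 15; EF_H = 15+9 = 24
ES_I = 4; EF_I = 4+4 = 8
ES_J = max(EF_D=6, EF_F=18, EF_G=17, EF_H=24, EF_I=8) = 24; EF_J = 24+4 = 28
Expected project duration μ = 28 days. Critical path: B → E → H → J.

Variance along critical path = 2.778 + 4.000 + 9.000 + 1.000 = 16.778; σ = √16.778 = 4.096 days.
Z = (26 − 28) / 4.096 = -0.488
P(T ≤ 26) = Φ(-0.488) ≈ 0.313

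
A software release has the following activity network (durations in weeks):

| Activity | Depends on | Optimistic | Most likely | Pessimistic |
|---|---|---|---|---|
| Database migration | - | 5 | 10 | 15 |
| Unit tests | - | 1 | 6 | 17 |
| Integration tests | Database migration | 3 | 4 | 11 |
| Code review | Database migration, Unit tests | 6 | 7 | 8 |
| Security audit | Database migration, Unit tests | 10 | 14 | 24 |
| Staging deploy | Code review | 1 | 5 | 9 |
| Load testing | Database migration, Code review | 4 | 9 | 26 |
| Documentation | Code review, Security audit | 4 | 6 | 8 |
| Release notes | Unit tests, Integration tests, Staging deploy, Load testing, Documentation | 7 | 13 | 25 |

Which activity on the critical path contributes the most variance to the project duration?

Release notes

te_Database migration = (5 + 4·10 + 15)/6 = 60/6 = 10; σ²_Database migration = ((15−5)/6)² = 2.778
te_Unit tests = (1 + 4·6 + 17)/6 = 42/6 = 7; σ²_Unit tests = ((17−1)/6)² = 7.111
te_Integration tests = (3 + 4·4 + 11)/6 = 30/6 = 5; σ²_Integration tests = ((11−3)/6)² = 1.778
te_Code review = (6 + 4·7 + 8)/6 = 42/6 = 7; σ²_Code review = ((8−6)/6)² = 0.111
te_Security audit = (10 + 4·14 + 24)/6 = 90/6 = 15; σ²_Security audit = ((24−10)/6)² = 5.444
te_Staging deploy = (1 + 4·5 + 9)/6 = 30/6 = 5; σ²_Staging deploy = ((9−1)/6)² = 1.778
te_Load testing = (4 + 4·9 + 26)/6 = 66/6 = 11; σ²_Load testing = ((26−4)/6)² = 13.444
te_Documentation = (4 + 4·6 + 8)/6 = 36/6 = 6; σ²_Documentation = ((8−4)/6)² = 0.444
te_Release notes = (7 + 4·13 + 25)/6 = 84/6 = 14; σ²_Release notes = ((25−7)/6)² = 9.000

Forward pass:
ES_Database migration = 0; EF_Database migration = 10
ES_Unit tests = 0; EF_Unit tests = 7
ES_Integration tests = 10; EF_Integration tests = 10+5 = 15
ES_Code review = max(EF_Database migration=10, EF_Unit tests=7) = 10; EF_Code review = 10+7 = 17
ES_Security audit = max(EF_Database migration=10, EF_Unit tests=7) = 10; EF_Security audit = 10+15 = 25
ES_Staging deploy = 17; EF_Staging deploy = 17+5 = 22
ES_Load testing = max(EF_Database migration=10, EF_Code review=17) = 17; EF_Load testing = 17+11 = 28
ES_Documentation = max(EF_Code review=17, EF_Security audit=25) = 25; EF_Documentation = 25+6 = 31
ES_Release notes = max(EF_Unit tests=7, EF_Integration tests=15, EF_Staging deploy=22, EF_Load testing=28, EF_Documentation=31) = 31; EF_Release notes = 31+14 = 45
Expected project duration μ = 45 weeks. Critical path: Database migration → Security audit → Documentation → Release notes.

Variances on critical path: σ²_Database migration=2.778, σ²_Security audit=5.444, σ²_Documentation=0.444, σ²_Release notes=9.000.
Largest is σ²_Release notes = 9.000.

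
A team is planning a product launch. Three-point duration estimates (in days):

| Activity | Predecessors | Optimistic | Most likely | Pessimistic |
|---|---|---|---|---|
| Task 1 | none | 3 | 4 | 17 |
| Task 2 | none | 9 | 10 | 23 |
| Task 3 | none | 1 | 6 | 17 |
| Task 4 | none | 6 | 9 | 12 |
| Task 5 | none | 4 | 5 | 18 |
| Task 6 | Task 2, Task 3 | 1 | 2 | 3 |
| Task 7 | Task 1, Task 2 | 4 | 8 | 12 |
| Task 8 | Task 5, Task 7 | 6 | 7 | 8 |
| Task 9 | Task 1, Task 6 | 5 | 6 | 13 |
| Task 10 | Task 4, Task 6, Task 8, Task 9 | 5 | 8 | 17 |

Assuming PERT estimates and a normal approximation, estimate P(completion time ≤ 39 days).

0.814

te_Task 1 = (3 + 4·4 + 17)/6 = 36/6 = 6; σ²_Task 1 = ((17−3)/6)² = 5.444
te_Task 2 = (9 + 4·10 + 23)/6 = 72/6 = 12; σ²_Task 2 = ((23−9)/6)² = 5.444
te_Task 3 = (1 + 4·6 + 17)/6 = 42/6 = 7; σ²_Task 3 = ((17−1)/6)² = 7.111
te_Task 4 = (6 + 4·9 + 12)/6 = 54/6 = 9; σ²_Task 4 = ((12−6)/6)² = 1.000
te_Task 5 = (4 + 4·5 + 18)/6 = 42/6 = 7; σ²_Task 5 = ((18−4)/6)² = 5.444
te_Task 6 = (1 + 4·2 + 3)/6 = 12/6 = 2; σ²_Task 6 = ((3−1)/6)² = 0.111
te_Task 7 = (4 + 4·8 + 12)/6 = 48/6 = 8; σ²_Task 7 = ((12−4)/6)² = 1.778
te_Task 8 = (6 + 4·7 + 8)/6 = 42/6 = 7; σ²_Task 8 = ((8−6)/6)² = 0.111
te_Task 9 = (5 + 4·6 + 13)/6 = 42/6 = 7; σ²_Task 9 = ((13−5)/6)² = 1.778
te_Task 10 = (5 + 4·8 + 17)/6 = 54/6 = 9; σ²_Task 10 = ((17−5)/6)² = 4.000

Forward pass:
ES_Task 1 = 0; EF_Task 1 = 6
ES_Task 2 = 0; EF_Task 2 = 12
ES_Task 3 = 0; EF_Task 3 = 7
ES_Task 4 = 0; EF_Task 4 = 9
ES_Task 5 = 0; EF_Task 5 = 7
ES_Task 6 = max(EF_Task 2=12, EF_Task 3=7) = 12; EF_Task 6 = 12+2 = 14
ES_Task 7 = max(EF_Task 1=6, EF_Task 2=12) = 12; EF_Task 7 = 12+8 = 20
ES_Task 8 = max(EF_Task 5=7, EF_Task 7=20) = 20; EF_Task 8 = 20+7 = 27
ES_Task 9 = max(EF_Task 1=6, EF_Task 6=14) = 14; EF_Task 9 = 14+7 = 21
ES_Task 10 = max(EF_Task 4=9, EF_Task 6=14, EF_Task 8=27, EF_Task 9=21) = 27; EF_Task 10 = 27+9 = 36
Expected project duration μ = 36 days. Critical path: Task 2 → Task 7 → Task 8 → Task 10.

Variance along critical path = 5.444 + 1.778 + 0.111 + 4.000 = 11.333; σ = √11.333 = 3.367 days.
Z = (39 − 36) / 3.367 = 0.891
P(T ≤ 39) = Φ(0.891) ≈ 0.814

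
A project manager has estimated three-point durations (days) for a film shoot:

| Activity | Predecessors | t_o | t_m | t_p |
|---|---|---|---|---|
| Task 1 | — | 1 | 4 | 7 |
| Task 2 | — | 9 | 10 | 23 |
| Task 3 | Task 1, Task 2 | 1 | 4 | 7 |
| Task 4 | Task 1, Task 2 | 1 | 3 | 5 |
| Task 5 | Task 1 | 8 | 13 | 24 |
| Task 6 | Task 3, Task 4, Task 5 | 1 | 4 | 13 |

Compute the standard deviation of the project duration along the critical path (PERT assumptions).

te_Task 1 = (1 + 4·4 + 7)/6 = 24/6 = 4; σ²_Task 1 = ((7−1)/6)² = 1.000
te_Task 2 = (9 + 4·10 + 23)/6 = 72/6 = 12; σ²_Task 2 = ((23−9)/6)² = 5.444
te_Task 3 = (1 + 4·4 + 7)/6 = 24/6 = 4; σ²_Task 3 = ((7−1)/6)² = 1.000
te_Task 4 = (1 + 4·3 + 5)/6 = 18/6 = 3; σ²_Task 4 = ((5−1)/6)² = 0.444
te_Task 5 = (8 + 4·13 + 24)/6 = 84/6 = 14; σ²_Task 5 = ((24−8)/6)² = 7.111
te_Task 6 = (1 + 4·4 + 13)/6 = 30/6 = 5; σ²_Task 6 = ((13−1)/6)² = 4.000

Forward pass:
ES_Task 1 = 0; EF_Task 1 = 4
ES_Task 2 = 0; EF_Task 2 = 12
ES_Task 3 = max(EF_Task 1=4, EF_Task 2=12) = 12; EF_Task 3 = 12+4 = 16
ES_Task 4 = max(EF_Task 1=4, EF_Task 2=12) = 12; EF_Task 4 = 12+3 = 15
ES_Task 5 = 4; EF_Task 5 = 4+14 = 18
ES_Task 6 = max(EF_Task 3=16, EF_Task 4=15, EF_Task 5=18) = 18; EF_Task 6 = 18+5 = 23
Expected project duration μ = 23 days. Critical path: Task 1 → Task 5 → Task 6.

Variance along critical path = 1.000 + 7.111 + 4.000 = 12.111
σ = √12.111 = 3.480 days

3.48 days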